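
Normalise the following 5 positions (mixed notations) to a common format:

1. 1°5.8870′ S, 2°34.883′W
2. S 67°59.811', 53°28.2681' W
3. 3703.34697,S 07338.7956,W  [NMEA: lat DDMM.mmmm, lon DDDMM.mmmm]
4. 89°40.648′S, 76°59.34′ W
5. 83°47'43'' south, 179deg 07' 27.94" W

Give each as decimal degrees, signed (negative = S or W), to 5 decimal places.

1. -1.09812, -2.58138
2. -67.99685, -53.47114
3. -37.05578, -73.64659
4. -89.67747, -76.98900
5. -83.79528, -179.12443

Point 1:
  Latitude: 1 + 5.887/60 = 1.098117
  S → negative
  Lon: 2 + 34.883/60 = 2.581383
  hemisphere W, so the sign is −
Point 2:
  Latitude: 59.811′ = 0.996850°; total 67.996850
  S → negative
  Lon: 28.2681′ = 0.471135°; total 53.471135
  hemisphere W, so the sign is −
Point 3:
  Lat: split at 2 digits → 37° and 3.34697′; 37 + 3.34697/60 = 37.055783
  S ⇒ negate
  Longitude: degrees = first 3 digits = 73, minutes = 38.7956; 73 + 38.7956/60 = 73.646593
  W ⇒ negate
Point 4:
  Lat: 40.648′ = 0.677467°; total 89.677467
  S ⇒ negate
  λ: 76 + 59.34/60 = 76.989000
  W ⇒ negate
Point 5:
  Lat: 83 + 47/60 + 43/3600 = 83.795278
  S ⇒ negate
  Lon: 7′ + 27.94″ = 7.46567′; 179 + 7.46567/60 = 179.124428
  W → negative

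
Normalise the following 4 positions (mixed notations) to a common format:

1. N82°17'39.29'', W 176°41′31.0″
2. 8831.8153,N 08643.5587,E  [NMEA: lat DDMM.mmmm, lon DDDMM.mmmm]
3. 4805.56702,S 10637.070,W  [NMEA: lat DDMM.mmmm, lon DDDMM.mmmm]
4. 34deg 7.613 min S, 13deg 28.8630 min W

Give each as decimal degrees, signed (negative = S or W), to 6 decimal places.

Point 1:
  φ: 82° + 17/60 + 39.29/3600 = 82 + 0.283333 + 0.010914 = 82.2942472
  N ⇒ keep positive
  λ: 176° + 41/60 + 31/3600 = 176 + 0.683333 + 0.008611 = 176.6919444
  W ⇒ negate
Point 2:
  φ: degrees = first 2 digits = 88, minutes = 31.8153; 88 + 31.8153/60 = 88.5302550
  N → positive
  λ: degrees = first 3 digits = 86, minutes = 43.5587; 86 + 43.5587/60 = 86.7259783
  E ⇒ keep positive
Point 3:
  Lat: split at 2 digits → 48° and 5.56702′; 48 + 5.56702/60 = 48.0927837
  S → negative
  Lon: degrees = first 3 digits = 106, minutes = 37.07; 106 + 37.07/60 = 106.6178333
  W ⇒ negate
Point 4:
  Lat: 34 + 7.613/60 = 34.1268833
  hemisphere S, so the sign is −
  λ: 13 + 28.863/60 = 13.4810500
  W → negative

1. 82.294247, -176.691944
2. 88.530255, 86.725978
3. -48.092784, -106.617833
4. -34.126883, -13.481050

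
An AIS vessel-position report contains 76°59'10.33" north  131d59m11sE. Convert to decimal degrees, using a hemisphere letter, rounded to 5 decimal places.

76.98620° N, 131.98639° E

Latitude: 76° + 59/60 + 10.33/3600 = 76 + 0.983333 + 0.002869 = 76.986203
Longitude: 131 + 59/60 + 11/3600 = 131.986389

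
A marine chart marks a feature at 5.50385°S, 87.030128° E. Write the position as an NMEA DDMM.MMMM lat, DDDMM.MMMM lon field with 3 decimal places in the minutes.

Lat: fractional part 0.503850 → 30.23100 minutes
Lon: fractional part 0.030128 → 1.80768 minutes

0530.231,S / 08701.808,E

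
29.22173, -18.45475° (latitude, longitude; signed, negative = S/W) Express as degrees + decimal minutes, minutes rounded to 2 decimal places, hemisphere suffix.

φ: 29° + 0.221730 × 60 = 29° 13.3038′
Longitude is negative → W; |value| = 18.454750
λ: minutes = (18.454750 − 18) × 60 = 27.2850

29° 13.30′ N, 18° 27.29′ W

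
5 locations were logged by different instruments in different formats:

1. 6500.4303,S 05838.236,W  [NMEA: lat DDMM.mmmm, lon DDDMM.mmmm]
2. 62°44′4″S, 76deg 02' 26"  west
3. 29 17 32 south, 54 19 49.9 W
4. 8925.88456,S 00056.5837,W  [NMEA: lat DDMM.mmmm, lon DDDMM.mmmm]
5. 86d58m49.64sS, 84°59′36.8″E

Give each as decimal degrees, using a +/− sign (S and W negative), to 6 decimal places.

1. -65.007172, -58.637267
2. -62.734444, -76.040556
3. -29.292222, -54.330528
4. -89.431409, -0.943062
5. -86.980456, 84.993556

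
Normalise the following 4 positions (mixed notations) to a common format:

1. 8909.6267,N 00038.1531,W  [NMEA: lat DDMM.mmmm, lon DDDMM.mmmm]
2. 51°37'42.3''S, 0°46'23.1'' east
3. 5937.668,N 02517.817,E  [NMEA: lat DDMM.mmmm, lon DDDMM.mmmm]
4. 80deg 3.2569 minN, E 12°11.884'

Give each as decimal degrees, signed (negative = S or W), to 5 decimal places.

Point 1:
  Lat: split at 2 digits → 89° and 9.6267′; 89 + 9.6267/60 = 89.160445
  N → positive
  λ: degrees = first 3 digits = 0, minutes = 38.1531; 0 + 38.1531/60 = 0.635885
  W ⇒ negate
Point 2:
  Latitude: 37′ + 42.3″ = 37.70500′; 51 + 37.70500/60 = 51.628417
  hemisphere S, so the sign is −
  Lon: 46′ + 23.1″ = 46.38500′; 0 + 46.38500/60 = 0.773083
  E → positive
Point 3:
  Lat: degrees = first 2 digits = 59, minutes = 37.668; 59 + 37.668/60 = 59.627800
  N ⇒ keep positive
  Longitude: split at 3 digits → 025° and 17.817′; 25 + 17.817/60 = 25.296950
  E ⇒ keep positive
Point 4:
  Latitude: 80 + 3.2569/60 = 80.054282
  N → positive
  Longitude: 12 + 11.884/60 = 12.198067
  E ⇒ keep positive

1. 89.16045, -0.63589
2. -51.62842, 0.77308
3. 59.62780, 25.29695
4. 80.05428, 12.19807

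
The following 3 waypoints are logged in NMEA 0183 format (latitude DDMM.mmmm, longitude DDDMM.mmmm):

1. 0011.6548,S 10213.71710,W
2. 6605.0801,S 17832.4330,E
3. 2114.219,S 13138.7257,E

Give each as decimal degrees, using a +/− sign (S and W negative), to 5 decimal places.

1. -0.19425, -102.22862
2. -66.08467, 178.54055
3. -21.23698, 131.64543

Point 1:
  Latitude: degrees = first 2 digits = 0, minutes = 11.6548; 0 + 11.6548/60 = 0.194247
  hemisphere S, so the sign is −
  Lon: split at 3 digits → 102° and 13.7171′; 102 + 13.7171/60 = 102.228618
  W → negative
Point 2:
  φ: degrees = first 2 digits = 66, minutes = 5.0801; 66 + 5.0801/60 = 66.084668
  S ⇒ negate
  Lon: split at 3 digits → 178° and 32.433′; 178 + 32.433/60 = 178.540550
  E ⇒ keep positive
Point 3:
  Lat: split at 2 digits → 21° and 14.219′; 21 + 14.219/60 = 21.236983
  S → negative
  λ: degrees = first 3 digits = 131, minutes = 38.7257; 131 + 38.7257/60 = 131.645428
  E → positive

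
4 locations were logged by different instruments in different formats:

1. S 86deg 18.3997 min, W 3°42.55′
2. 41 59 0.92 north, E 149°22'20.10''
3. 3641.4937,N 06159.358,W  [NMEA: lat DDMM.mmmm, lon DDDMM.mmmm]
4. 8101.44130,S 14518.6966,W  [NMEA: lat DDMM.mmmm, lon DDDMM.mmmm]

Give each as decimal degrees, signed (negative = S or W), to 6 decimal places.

1. -86.306662, -3.709167
2. 41.983589, 149.372250
3. 36.691562, -61.989300
4. -81.024022, -145.311610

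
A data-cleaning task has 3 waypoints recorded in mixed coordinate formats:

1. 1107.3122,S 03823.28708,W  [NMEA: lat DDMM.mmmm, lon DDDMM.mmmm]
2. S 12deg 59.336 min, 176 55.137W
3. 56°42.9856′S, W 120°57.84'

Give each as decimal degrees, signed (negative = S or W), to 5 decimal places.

Point 1:
  φ: degrees = first 2 digits = 11, minutes = 7.3122; 11 + 7.3122/60 = 11.121870
  S → negative
  Longitude: degrees = first 3 digits = 38, minutes = 23.28708; 38 + 23.28708/60 = 38.388118
  W ⇒ negate
Point 2:
  φ: 12 + 59.336/60 = 12.988933
  hemisphere S, so the sign is −
  Lon: 176 + 55.137/60 = 176.918950
  hemisphere W, so the sign is −
Point 3:
  Lat: 42.9856′ = 0.716427°; total 56.716427
  hemisphere S, so the sign is −
  Longitude: 57.84′ = 0.964000°; total 120.964000
  W → negative

1. -11.12187, -38.38812
2. -12.98893, -176.91895
3. -56.71643, -120.96400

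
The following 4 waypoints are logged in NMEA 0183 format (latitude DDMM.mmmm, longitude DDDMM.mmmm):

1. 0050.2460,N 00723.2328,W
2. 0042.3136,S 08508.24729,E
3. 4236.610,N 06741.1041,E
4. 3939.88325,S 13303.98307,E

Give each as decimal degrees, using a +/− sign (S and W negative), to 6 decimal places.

1. 0.837433, -7.387213
2. -0.705227, 85.137455
3. 42.610167, 67.685068
4. -39.664721, 133.066385

Point 1:
  Lat: split at 2 digits → 00° and 50.246′; 0 + 50.246/60 = 0.8374333
  N → positive
  Longitude: split at 3 digits → 007° and 23.2328′; 7 + 23.2328/60 = 7.3872133
  W → negative
Point 2:
  φ: split at 2 digits → 00° and 42.3136′; 0 + 42.3136/60 = 0.7052267
  S → negative
  Lon: degrees = first 3 digits = 85, minutes = 8.24729; 85 + 8.24729/60 = 85.1374548
  E ⇒ keep positive
Point 3:
  Latitude: degrees = first 2 digits = 42, minutes = 36.61; 42 + 36.61/60 = 42.6101667
  N ⇒ keep positive
  λ: split at 3 digits → 067° and 41.1041′; 67 + 41.1041/60 = 67.6850683
  E ⇒ keep positive
Point 4:
  Latitude: split at 2 digits → 39° and 39.88325′; 39 + 39.88325/60 = 39.6647208
  hemisphere S, so the sign is −
  λ: split at 3 digits → 133° and 3.98307′; 133 + 3.98307/60 = 133.0663845
  E → positive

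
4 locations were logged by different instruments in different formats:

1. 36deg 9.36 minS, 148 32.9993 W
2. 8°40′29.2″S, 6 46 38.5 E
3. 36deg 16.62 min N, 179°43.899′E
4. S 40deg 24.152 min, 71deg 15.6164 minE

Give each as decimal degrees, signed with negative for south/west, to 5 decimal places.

1. -36.15600, -148.54999
2. -8.67478, 6.77736
3. 36.27700, 179.73165
4. -40.40253, 71.26027

Point 1:
  φ: 36 + 9.36/60 = 36.156000
  S ⇒ negate
  Longitude: 148 + 32.9993/60 = 148.549988
  W ⇒ negate
Point 2:
  φ: 8° + 40/60 + 29.2/3600 = 8 + 0.666667 + 0.008111 = 8.674778
  hemisphere S, so the sign is −
  Lon: 6 + 46/60 + 38.5/3600 = 6.777361
  E → positive
Point 3:
  Latitude: 16.62′ = 0.277000°; total 36.277000
  N ⇒ keep positive
  Lon: 43.899′ = 0.731650°; total 179.731650
  E → positive
Point 4:
  Latitude: 40 + 24.152/60 = 40.402533
  S → negative
  Lon: 71 + 15.6164/60 = 71.260273
  E → positive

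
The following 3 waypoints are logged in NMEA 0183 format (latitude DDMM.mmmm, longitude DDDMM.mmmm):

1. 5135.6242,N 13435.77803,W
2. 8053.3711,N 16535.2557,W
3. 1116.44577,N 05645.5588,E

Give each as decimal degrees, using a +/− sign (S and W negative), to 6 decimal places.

1. 51.593737, -134.596301
2. 80.889518, -165.587595
3. 11.274096, 56.759313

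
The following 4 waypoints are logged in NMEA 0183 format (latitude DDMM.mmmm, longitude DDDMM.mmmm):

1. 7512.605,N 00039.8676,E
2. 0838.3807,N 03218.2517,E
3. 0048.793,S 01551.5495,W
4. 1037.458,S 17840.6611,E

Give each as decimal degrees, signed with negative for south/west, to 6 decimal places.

Point 1:
  φ: split at 2 digits → 75° and 12.605′; 75 + 12.605/60 = 75.2100833
  N → positive
  λ: degrees = first 3 digits = 0, minutes = 39.8676; 0 + 39.8676/60 = 0.6644600
  E → positive
Point 2:
  Lat: split at 2 digits → 08° and 38.3807′; 8 + 38.3807/60 = 8.6396783
  N ⇒ keep positive
  Longitude: split at 3 digits → 032° and 18.2517′; 32 + 18.2517/60 = 32.3041950
  E → positive
Point 3:
  Lat: degrees = first 2 digits = 0, minutes = 48.793; 0 + 48.793/60 = 0.8132167
  S ⇒ negate
  λ: split at 3 digits → 015° and 51.5495′; 15 + 51.5495/60 = 15.8591583
  W ⇒ negate
Point 4:
  Lat: degrees = first 2 digits = 10, minutes = 37.458; 10 + 37.458/60 = 10.6243000
  S → negative
  Lon: split at 3 digits → 178° and 40.6611′; 178 + 40.6611/60 = 178.6776850
  E ⇒ keep positive

1. 75.210083, 0.664460
2. 8.639678, 32.304195
3. -0.813217, -15.859158
4. -10.624300, 178.677685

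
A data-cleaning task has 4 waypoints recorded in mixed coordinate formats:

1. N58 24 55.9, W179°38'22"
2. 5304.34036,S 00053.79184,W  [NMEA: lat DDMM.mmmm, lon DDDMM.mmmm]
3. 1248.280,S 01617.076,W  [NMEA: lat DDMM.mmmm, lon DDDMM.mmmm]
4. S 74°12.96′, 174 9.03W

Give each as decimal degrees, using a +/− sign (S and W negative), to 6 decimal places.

Point 1:
  Latitude: 58° + 24/60 + 55.9/3600 = 58 + 0.400000 + 0.015528 = 58.4155278
  N → positive
  Lon: 38′ + 22″ = 38.36667′; 179 + 38.36667/60 = 179.6394444
  W ⇒ negate
Point 2:
  Lat: split at 2 digits → 53° and 4.34036′; 53 + 4.34036/60 = 53.0723393
  hemisphere S, so the sign is −
  Lon: split at 3 digits → 000° and 53.79184′; 0 + 53.79184/60 = 0.8965307
  W → negative
Point 3:
  φ: split at 2 digits → 12° and 48.28′; 12 + 48.28/60 = 12.8046667
  S ⇒ negate
  Longitude: degrees = first 3 digits = 16, minutes = 17.076; 16 + 17.076/60 = 16.2846000
  W → negative
Point 4:
  Latitude: 74 + 12.96/60 = 74.2160000
  hemisphere S, so the sign is −
  Lon: 174 + 9.03/60 = 174.1505000
  hemisphere W, so the sign is −

1. 58.415528, -179.639444
2. -53.072339, -0.896531
3. -12.804667, -16.284600
4. -74.216000, -174.150500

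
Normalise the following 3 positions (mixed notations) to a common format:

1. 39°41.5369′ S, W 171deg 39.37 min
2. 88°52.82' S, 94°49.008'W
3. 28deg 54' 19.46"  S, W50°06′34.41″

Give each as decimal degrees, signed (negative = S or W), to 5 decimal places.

1. -39.69228, -171.65617
2. -88.88033, -94.81680
3. -28.90541, -50.10956

Point 1:
  φ: 39 + 41.5369/60 = 39.692282
  S ⇒ negate
  Longitude: 39.37′ = 0.656167°; total 171.656167
  hemisphere W, so the sign is −
Point 2:
  φ: 52.82′ = 0.880333°; total 88.880333
  hemisphere S, so the sign is −
  λ: 94 + 49.008/60 = 94.816800
  W ⇒ negate
Point 3:
  φ: 28° + 54/60 + 19.46/3600 = 28 + 0.900000 + 0.005406 = 28.905406
  S ⇒ negate
  λ: 50° + 6/60 + 34.41/3600 = 50 + 0.100000 + 0.009558 = 50.109558
  W ⇒ negate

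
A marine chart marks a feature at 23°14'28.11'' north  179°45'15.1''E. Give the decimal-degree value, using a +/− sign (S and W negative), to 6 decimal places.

23.241142, 179.754194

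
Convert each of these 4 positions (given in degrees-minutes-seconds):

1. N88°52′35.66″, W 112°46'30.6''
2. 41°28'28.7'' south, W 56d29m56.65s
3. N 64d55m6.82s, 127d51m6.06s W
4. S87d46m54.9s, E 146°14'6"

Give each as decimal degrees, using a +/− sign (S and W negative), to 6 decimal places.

Point 1:
  Lat: 88 + 52/60 + 35.66/3600 = 88.8765722
  N → positive
  Longitude: 112 + 46/60 + 30.6/3600 = 112.7751667
  W → negative
Point 2:
  φ: 41° + 28/60 + 28.7/3600 = 41 + 0.466667 + 0.007972 = 41.4746389
  hemisphere S, so the sign is −
  Lon: 56 + 29/60 + 56.65/3600 = 56.4990694
  W → negative
Point 3:
  φ: 64° + 55/60 + 6.82/3600 = 64 + 0.916667 + 0.001894 = 64.9185611
  N → positive
  Lon: 127° + 51/60 + 6.06/3600 = 127 + 0.850000 + 0.001683 = 127.8516833
  hemisphere W, so the sign is −
Point 4:
  Latitude: 87° + 46/60 + 54.9/3600 = 87 + 0.766667 + 0.015250 = 87.7819167
  hemisphere S, so the sign is −
  Longitude: 146° + 14/60 + 6/3600 = 146 + 0.233333 + 0.001667 = 146.2350000
  E ⇒ keep positive

1. 88.876572, -112.775167
2. -41.474639, -56.499069
3. 64.918561, -127.851683
4. -87.781917, 146.235000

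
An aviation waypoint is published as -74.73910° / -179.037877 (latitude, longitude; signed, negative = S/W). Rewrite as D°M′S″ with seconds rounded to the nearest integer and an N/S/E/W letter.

74°44′21″ S, 179°02′16″ W

Latitude is negative → S; |value| = 74.739100
φ: 0.739100 × 60 = 44.34600′ → 44′, remainder × 60 = 20.76″
Longitude is negative → W; |value| = 179.037877
Longitude: 0.037877° → 2.27262′; 0.27262 × 60 = 16.36″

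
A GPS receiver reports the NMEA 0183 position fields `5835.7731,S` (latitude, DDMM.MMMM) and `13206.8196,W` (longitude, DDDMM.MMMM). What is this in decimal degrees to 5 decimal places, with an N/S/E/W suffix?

Lat: split at 2 digits → 58° and 35.7731′; 58 + 35.7731/60 = 58.596218
Longitude: degrees = first 3 digits = 132, minutes = 6.8196; 132 + 6.8196/60 = 132.113660

58.59622° S, 132.11366° W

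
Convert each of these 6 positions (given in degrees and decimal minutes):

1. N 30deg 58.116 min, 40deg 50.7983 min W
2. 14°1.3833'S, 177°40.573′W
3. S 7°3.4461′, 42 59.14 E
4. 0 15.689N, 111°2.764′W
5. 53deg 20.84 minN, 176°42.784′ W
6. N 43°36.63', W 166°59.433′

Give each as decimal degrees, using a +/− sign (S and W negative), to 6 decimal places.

Point 1:
  Lat: 58.116′ = 0.968600°; total 30.9686000
  N ⇒ keep positive
  λ: 40 + 50.7983/60 = 40.8466383
  W → negative
Point 2:
  Latitude: 1.3833′ = 0.023055°; total 14.0230550
  S → negative
  Longitude: 40.573′ = 0.676217°; total 177.6762167
  W → negative
Point 3:
  Lat: 3.4461′ = 0.057435°; total 7.0574350
  S ⇒ negate
  Lon: 59.14′ = 0.985667°; total 42.9856667
  E → positive
Point 4:
  Latitude: 15.689′ = 0.261483°; total 0.2614833
  N → positive
  Lon: 2.764′ = 0.046067°; total 111.0460667
  W → negative
Point 5:
  Lat: 20.84′ = 0.347333°; total 53.3473333
  N → positive
  λ: 42.784′ = 0.713067°; total 176.7130667
  W ⇒ negate
Point 6:
  Latitude: 43 + 36.63/60 = 43.6105000
  N → positive
  Longitude: 166 + 59.433/60 = 166.9905500
  W → negative

1. 30.968600, -40.846638
2. -14.023055, -177.676217
3. -7.057435, 42.985667
4. 0.261483, -111.046067
5. 53.347333, -176.713067
6. 43.610500, -166.990550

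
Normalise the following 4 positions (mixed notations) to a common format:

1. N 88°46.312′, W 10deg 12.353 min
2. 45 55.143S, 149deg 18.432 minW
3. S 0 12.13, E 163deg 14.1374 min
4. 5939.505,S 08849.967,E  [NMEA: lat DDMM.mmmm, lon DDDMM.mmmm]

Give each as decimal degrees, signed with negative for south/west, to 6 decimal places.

Point 1:
  Latitude: 46.312′ = 0.771867°; total 88.7718667
  N ⇒ keep positive
  Longitude: 12.353′ = 0.205883°; total 10.2058833
  W → negative
Point 2:
  φ: 55.143′ = 0.919050°; total 45.9190500
  S ⇒ negate
  Longitude: 18.432′ = 0.307200°; total 149.3072000
  W ⇒ negate
Point 3:
  Latitude: 12.13′ = 0.202167°; total 0.2021667
  hemisphere S, so the sign is −
  Lon: 14.1374′ = 0.235623°; total 163.2356233
  E ⇒ keep positive
Point 4:
  Latitude: split at 2 digits → 59° and 39.505′; 59 + 39.505/60 = 59.6584167
  S → negative
  Longitude: degrees = first 3 digits = 88, minutes = 49.967; 88 + 49.967/60 = 88.8327833
  E → positive

1. 88.771867, -10.205883
2. -45.919050, -149.307200
3. -0.202167, 163.235623
4. -59.658417, 88.832783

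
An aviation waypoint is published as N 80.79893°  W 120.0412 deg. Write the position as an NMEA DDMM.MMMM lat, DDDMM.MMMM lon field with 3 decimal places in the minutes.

Latitude: minutes = (80.798930 − 80) × 60 = 47.93580
Lon: minutes = (120.041200 − 120) × 60 = 2.47200

8047.936,N / 12002.472,W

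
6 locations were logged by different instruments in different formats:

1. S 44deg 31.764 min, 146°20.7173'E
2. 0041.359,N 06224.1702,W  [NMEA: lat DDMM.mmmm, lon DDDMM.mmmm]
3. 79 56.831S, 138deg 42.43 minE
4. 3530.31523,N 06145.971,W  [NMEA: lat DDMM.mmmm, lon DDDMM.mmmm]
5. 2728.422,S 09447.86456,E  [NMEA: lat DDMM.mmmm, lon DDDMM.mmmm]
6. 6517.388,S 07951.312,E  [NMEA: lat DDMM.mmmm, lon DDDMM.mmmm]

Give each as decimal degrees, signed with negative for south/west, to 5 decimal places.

1. -44.52940, 146.34529
2. 0.68932, -62.40284
3. -79.94718, 138.70717
4. 35.50525, -61.76618
5. -27.47370, 94.79774
6. -65.28980, 79.85520

Point 1:
  Latitude: 31.764′ = 0.529400°; total 44.529400
  hemisphere S, so the sign is −
  Longitude: 20.7173′ = 0.345288°; total 146.345288
  E → positive
Point 2:
  Lat: degrees = first 2 digits = 0, minutes = 41.359; 0 + 41.359/60 = 0.689317
  N → positive
  Longitude: split at 3 digits → 062° and 24.1702′; 62 + 24.1702/60 = 62.402837
  hemisphere W, so the sign is −
Point 3:
  φ: 56.831′ = 0.947183°; total 79.947183
  S ⇒ negate
  λ: 42.43′ = 0.707167°; total 138.707167
  E ⇒ keep positive
Point 4:
  Latitude: split at 2 digits → 35° and 30.31523′; 35 + 30.31523/60 = 35.505254
  N → positive
  λ: split at 3 digits → 061° and 45.971′; 61 + 45.971/60 = 61.766183
  W ⇒ negate
Point 5:
  φ: degrees = first 2 digits = 27, minutes = 28.422; 27 + 28.422/60 = 27.473700
  S ⇒ negate
  Longitude: split at 3 digits → 094° and 47.86456′; 94 + 47.86456/60 = 94.797743
  E ⇒ keep positive
Point 6:
  Lat: split at 2 digits → 65° and 17.388′; 65 + 17.388/60 = 65.289800
  S → negative
  λ: split at 3 digits → 079° and 51.312′; 79 + 51.312/60 = 79.855200
  E ⇒ keep positive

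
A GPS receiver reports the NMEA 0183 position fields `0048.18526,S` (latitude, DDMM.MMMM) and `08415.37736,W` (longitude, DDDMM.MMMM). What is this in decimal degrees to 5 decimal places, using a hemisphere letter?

0.80309° S, 84.25629° W

Lat: split at 2 digits → 00° and 48.18526′; 0 + 48.18526/60 = 0.803088
Longitude: split at 3 digits → 084° and 15.37736′; 84 + 15.37736/60 = 84.256289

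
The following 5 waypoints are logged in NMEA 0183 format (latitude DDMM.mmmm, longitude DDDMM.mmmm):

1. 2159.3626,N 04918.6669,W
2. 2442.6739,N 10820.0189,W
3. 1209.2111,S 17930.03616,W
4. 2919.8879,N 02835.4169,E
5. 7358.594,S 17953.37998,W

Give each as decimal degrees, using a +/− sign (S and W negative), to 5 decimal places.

Point 1:
  φ: split at 2 digits → 21° and 59.3626′; 21 + 59.3626/60 = 21.989377
  N ⇒ keep positive
  Lon: degrees = first 3 digits = 49, minutes = 18.6669; 49 + 18.6669/60 = 49.311115
  hemisphere W, so the sign is −
Point 2:
  Latitude: split at 2 digits → 24° and 42.6739′; 24 + 42.6739/60 = 24.711232
  N ⇒ keep positive
  λ: degrees = first 3 digits = 108, minutes = 20.0189; 108 + 20.0189/60 = 108.333648
  W ⇒ negate
Point 3:
  φ: split at 2 digits → 12° and 9.2111′; 12 + 9.2111/60 = 12.153518
  S ⇒ negate
  λ: split at 3 digits → 179° and 30.03616′; 179 + 30.03616/60 = 179.500603
  W → negative
Point 4:
  Lat: split at 2 digits → 29° and 19.8879′; 29 + 19.8879/60 = 29.331465
  N ⇒ keep positive
  λ: split at 3 digits → 028° and 35.4169′; 28 + 35.4169/60 = 28.590282
  E → positive
Point 5:
  Latitude: split at 2 digits → 73° and 58.594′; 73 + 58.594/60 = 73.976567
  S ⇒ negate
  Lon: degrees = first 3 digits = 179, minutes = 53.37998; 179 + 53.37998/60 = 179.889666
  W ⇒ negate

1. 21.98938, -49.31112
2. 24.71123, -108.33365
3. -12.15352, -179.50060
4. 29.33147, 28.59028
5. -73.97657, -179.88967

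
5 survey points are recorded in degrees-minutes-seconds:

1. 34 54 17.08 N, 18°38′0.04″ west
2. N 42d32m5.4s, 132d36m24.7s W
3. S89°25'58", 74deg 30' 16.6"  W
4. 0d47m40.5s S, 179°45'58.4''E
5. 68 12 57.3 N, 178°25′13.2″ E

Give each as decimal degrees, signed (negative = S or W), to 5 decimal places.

1. 34.90474, -18.63334
2. 42.53483, -132.60686
3. -89.43278, -74.50461
4. -0.79458, 179.76622
5. 68.21592, 178.42033

Point 1:
  Lat: 54′ + 17.08″ = 54.28467′; 34 + 54.28467/60 = 34.904744
  N → positive
  λ: 18° + 38/60 + 0.04/3600 = 18 + 0.633333 + 0.000011 = 18.633344
  W ⇒ negate
Point 2:
  Lat: 42° + 32/60 + 5.4/3600 = 42 + 0.533333 + 0.001500 = 42.534833
  N ⇒ keep positive
  λ: 132° + 36/60 + 24.7/3600 = 132 + 0.600000 + 0.006861 = 132.606861
  hemisphere W, so the sign is −
Point 3:
  Latitude: 25′ + 58″ = 25.96667′; 89 + 25.96667/60 = 89.432778
  S → negative
  Lon: 74 + 30/60 + 16.6/3600 = 74.504611
  W ⇒ negate
Point 4:
  Lat: 0 + 47/60 + 40.5/3600 = 0.794583
  S ⇒ negate
  Longitude: 179° + 45/60 + 58.4/3600 = 179 + 0.750000 + 0.016222 = 179.766222
  E → positive
Point 5:
  Latitude: 68 + 12/60 + 57.3/3600 = 68.215917
  N ⇒ keep positive
  λ: 178° + 25/60 + 13.2/3600 = 178 + 0.416667 + 0.003667 = 178.420333
  E ⇒ keep positive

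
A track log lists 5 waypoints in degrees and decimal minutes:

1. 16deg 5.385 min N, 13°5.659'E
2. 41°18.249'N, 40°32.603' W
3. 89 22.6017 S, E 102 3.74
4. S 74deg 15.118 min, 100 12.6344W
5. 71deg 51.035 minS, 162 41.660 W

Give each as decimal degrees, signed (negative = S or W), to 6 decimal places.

1. 16.089750, 13.094317
2. 41.304150, -40.543383
3. -89.376695, 102.062333
4. -74.251967, -100.210573
5. -71.850583, -162.694333

Point 1:
  Lat: 16 + 5.385/60 = 16.0897500
  N ⇒ keep positive
  Longitude: 13 + 5.659/60 = 13.0943167
  E → positive
Point 2:
  Latitude: 18.249′ = 0.304150°; total 41.3041500
  N ⇒ keep positive
  Lon: 32.603′ = 0.543383°; total 40.5433833
  hemisphere W, so the sign is −
Point 3:
  Latitude: 89 + 22.6017/60 = 89.3766950
  S → negative
  Longitude: 102 + 3.74/60 = 102.0623333
  E → positive
Point 4:
  Lat: 74 + 15.118/60 = 74.2519667
  S ⇒ negate
  λ: 12.6344′ = 0.210573°; total 100.2105733
  hemisphere W, so the sign is −
Point 5:
  Lat: 51.035′ = 0.850583°; total 71.8505833
  hemisphere S, so the sign is −
  λ: 162 + 41.66/60 = 162.6943333
  W ⇒ negate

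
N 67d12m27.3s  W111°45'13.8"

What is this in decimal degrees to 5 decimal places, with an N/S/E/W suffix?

67.20758° N, 111.75383° W

Lat: 67° + 12/60 + 27.3/3600 = 67 + 0.200000 + 0.007583 = 67.207583
Lon: 45′ + 13.8″ = 45.23000′; 111 + 45.23000/60 = 111.753833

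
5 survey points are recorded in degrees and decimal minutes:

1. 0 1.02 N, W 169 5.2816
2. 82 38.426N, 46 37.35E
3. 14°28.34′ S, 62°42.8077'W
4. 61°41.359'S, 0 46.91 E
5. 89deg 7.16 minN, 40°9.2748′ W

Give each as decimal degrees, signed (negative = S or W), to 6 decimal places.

Point 1:
  Latitude: 1.02′ = 0.017000°; total 0.0170000
  N ⇒ keep positive
  λ: 5.2816′ = 0.088027°; total 169.0880267
  hemisphere W, so the sign is −
Point 2:
  Latitude: 82 + 38.426/60 = 82.6404333
  N → positive
  Longitude: 46 + 37.35/60 = 46.6225000
  E → positive
Point 3:
  φ: 28.34′ = 0.472333°; total 14.4723333
  hemisphere S, so the sign is −
  Longitude: 62 + 42.8077/60 = 62.7134617
  W ⇒ negate
Point 4:
  Lat: 41.359′ = 0.689317°; total 61.6893167
  S ⇒ negate
  Lon: 46.91′ = 0.781833°; total 0.7818333
  E ⇒ keep positive
Point 5:
  Latitude: 7.16′ = 0.119333°; total 89.1193333
  N ⇒ keep positive
  Lon: 40 + 9.2748/60 = 40.1545800
  hemisphere W, so the sign is −

1. 0.017000, -169.088027
2. 82.640433, 46.622500
3. -14.472333, -62.713462
4. -61.689317, 0.781833
5. 89.119333, -40.154580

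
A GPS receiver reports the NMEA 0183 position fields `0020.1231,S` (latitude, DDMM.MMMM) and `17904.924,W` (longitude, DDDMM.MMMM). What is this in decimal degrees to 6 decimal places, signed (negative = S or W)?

-0.335385, -179.082067

Latitude: degrees = first 2 digits = 0, minutes = 20.1231; 0 + 20.1231/60 = 0.3353850
S → negative
Longitude: split at 3 digits → 179° and 4.924′; 179 + 4.924/60 = 179.0820667
hemisphere W, so the sign is −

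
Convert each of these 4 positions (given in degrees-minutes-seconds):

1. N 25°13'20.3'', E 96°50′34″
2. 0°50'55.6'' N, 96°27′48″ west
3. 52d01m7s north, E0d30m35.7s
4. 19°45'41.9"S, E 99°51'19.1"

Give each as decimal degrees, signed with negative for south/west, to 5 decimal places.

1. 25.22231, 96.84278
2. 0.84878, -96.46333
3. 52.01861, 0.50992
4. -19.76164, 99.85531

Point 1:
  φ: 25 + 13/60 + 20.3/3600 = 25.222306
  N ⇒ keep positive
  Longitude: 96 + 50/60 + 34/3600 = 96.842778
  E ⇒ keep positive
Point 2:
  Latitude: 0° + 50/60 + 55.6/3600 = 0 + 0.833333 + 0.015444 = 0.848778
  N ⇒ keep positive
  Longitude: 27′ + 48″ = 27.80000′; 96 + 27.80000/60 = 96.463333
  W ⇒ negate
Point 3:
  φ: 52° + 1/60 + 7/3600 = 52 + 0.016667 + 0.001944 = 52.018611
  N ⇒ keep positive
  λ: 0 + 30/60 + 35.7/3600 = 0.509917
  E ⇒ keep positive
Point 4:
  Latitude: 19° + 45/60 + 41.9/3600 = 19 + 0.750000 + 0.011639 = 19.761639
  S → negative
  Lon: 99° + 51/60 + 19.1/3600 = 99 + 0.850000 + 0.005306 = 99.855306
  E ⇒ keep positive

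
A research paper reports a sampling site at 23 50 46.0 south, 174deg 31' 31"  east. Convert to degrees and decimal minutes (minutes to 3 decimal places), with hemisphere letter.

23° 50.767′ S, 174° 31.517′ E

φ: seconds/60 = 0.76667; minutes = 50 + 0.76667 = 50.76667
Longitude: 31 + 31/60 = 31.51667′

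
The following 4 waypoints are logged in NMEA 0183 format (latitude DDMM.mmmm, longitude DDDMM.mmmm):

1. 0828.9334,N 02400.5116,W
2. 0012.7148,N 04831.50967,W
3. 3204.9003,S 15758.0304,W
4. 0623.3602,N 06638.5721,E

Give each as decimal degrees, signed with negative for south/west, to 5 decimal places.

1. 8.48222, -24.00853
2. 0.21191, -48.52516
3. -32.08167, -157.96717
4. 6.38934, 66.64287

Point 1:
  φ: split at 2 digits → 08° and 28.9334′; 8 + 28.9334/60 = 8.482223
  N ⇒ keep positive
  Longitude: degrees = first 3 digits = 24, minutes = 0.5116; 24 + 0.5116/60 = 24.008527
  W → negative
Point 2:
  φ: degrees = first 2 digits = 0, minutes = 12.7148; 0 + 12.7148/60 = 0.211913
  N → positive
  Longitude: split at 3 digits → 048° and 31.50967′; 48 + 31.50967/60 = 48.525161
  hemisphere W, so the sign is −
Point 3:
  Lat: degrees = first 2 digits = 32, minutes = 4.9003; 32 + 4.9003/60 = 32.081672
  S ⇒ negate
  Longitude: degrees = first 3 digits = 157, minutes = 58.0304; 157 + 58.0304/60 = 157.967173
  W ⇒ negate
Point 4:
  Lat: split at 2 digits → 06° and 23.3602′; 6 + 23.3602/60 = 6.389337
  N ⇒ keep positive
  Lon: degrees = first 3 digits = 66, minutes = 38.5721; 66 + 38.5721/60 = 66.642868
  E ⇒ keep positive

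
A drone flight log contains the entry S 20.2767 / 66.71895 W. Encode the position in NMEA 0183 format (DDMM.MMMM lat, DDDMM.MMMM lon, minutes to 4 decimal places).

Lat: fractional part 0.276700 → 16.602000 minutes
Longitude: 66° + 0.718950 × 60 = 66° 43.137000′

2016.6020,S / 06643.1370,W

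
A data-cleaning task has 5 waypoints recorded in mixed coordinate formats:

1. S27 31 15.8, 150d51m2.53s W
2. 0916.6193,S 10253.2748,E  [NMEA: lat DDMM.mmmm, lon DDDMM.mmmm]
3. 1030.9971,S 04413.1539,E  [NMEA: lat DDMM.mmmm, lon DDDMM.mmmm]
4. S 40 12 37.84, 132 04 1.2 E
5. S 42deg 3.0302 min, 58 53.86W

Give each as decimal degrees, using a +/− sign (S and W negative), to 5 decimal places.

1. -27.52106, -150.85070
2. -9.27699, 102.88791
3. -10.51662, 44.21923
4. -40.21051, 132.06700
5. -42.05050, -58.89767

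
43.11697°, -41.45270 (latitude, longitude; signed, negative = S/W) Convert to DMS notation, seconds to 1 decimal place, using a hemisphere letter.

43°07′1.1″ N, 41°27′9.7″ W

Latitude: whole degrees 43; 7.01820′ → 7′ and 1.092″
Longitude is negative → W; |value| = 41.452700
Lon: 0.452700° → 27.16200′; 0.16200 × 60 = 9.720″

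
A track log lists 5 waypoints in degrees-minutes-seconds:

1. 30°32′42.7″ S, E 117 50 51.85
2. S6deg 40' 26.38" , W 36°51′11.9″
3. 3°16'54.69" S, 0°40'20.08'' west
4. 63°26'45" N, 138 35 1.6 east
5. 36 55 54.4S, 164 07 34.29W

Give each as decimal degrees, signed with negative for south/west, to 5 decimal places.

1. -30.54519, 117.84774
2. -6.67399, -36.85331
3. -3.28186, -0.67224
4. 63.44583, 138.58378
5. -36.93178, -164.12619

Point 1:
  Lat: 32′ + 42.7″ = 32.71167′; 30 + 32.71167/60 = 30.545194
  S ⇒ negate
  Lon: 117 + 50/60 + 51.85/3600 = 117.847736
  E ⇒ keep positive
Point 2:
  Lat: 6° + 40/60 + 26.38/3600 = 6 + 0.666667 + 0.007328 = 6.673994
  hemisphere S, so the sign is −
  Lon: 51′ + 11.9″ = 51.19833′; 36 + 51.19833/60 = 36.853306
  hemisphere W, so the sign is −
Point 3:
  φ: 3° + 16/60 + 54.69/3600 = 3 + 0.266667 + 0.015192 = 3.281858
  hemisphere S, so the sign is −
  Longitude: 0 + 40/60 + 20.08/3600 = 0.672244
  W ⇒ negate
Point 4:
  Latitude: 26′ + 45″ = 26.75000′; 63 + 26.75000/60 = 63.445833
  N ⇒ keep positive
  Lon: 138° + 35/60 + 1.6/3600 = 138 + 0.583333 + 0.000444 = 138.583778
  E ⇒ keep positive
Point 5:
  Latitude: 55′ + 54.4″ = 55.90667′; 36 + 55.90667/60 = 36.931778
  S ⇒ negate
  Longitude: 7′ + 34.29″ = 7.57150′; 164 + 7.57150/60 = 164.126192
  hemisphere W, so the sign is −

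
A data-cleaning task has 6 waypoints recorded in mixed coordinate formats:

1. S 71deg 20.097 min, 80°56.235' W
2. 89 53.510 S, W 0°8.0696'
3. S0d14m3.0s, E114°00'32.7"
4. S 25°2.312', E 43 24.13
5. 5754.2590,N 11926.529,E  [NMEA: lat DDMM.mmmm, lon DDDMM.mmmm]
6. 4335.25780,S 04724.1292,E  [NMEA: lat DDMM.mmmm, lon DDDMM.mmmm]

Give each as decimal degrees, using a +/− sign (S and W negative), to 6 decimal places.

1. -71.334950, -80.937250
2. -89.891833, -0.134493
3. -0.234167, 114.009083
4. -25.038533, 43.402167
5. 57.904317, 119.442150
6. -43.587630, 47.402153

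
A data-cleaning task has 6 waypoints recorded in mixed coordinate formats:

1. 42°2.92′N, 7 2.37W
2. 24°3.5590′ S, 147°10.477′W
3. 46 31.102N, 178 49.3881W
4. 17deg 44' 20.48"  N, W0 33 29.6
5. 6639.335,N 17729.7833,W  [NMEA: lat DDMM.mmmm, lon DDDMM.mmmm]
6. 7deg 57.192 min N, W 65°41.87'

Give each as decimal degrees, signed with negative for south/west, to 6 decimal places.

Point 1:
  Latitude: 2.92′ = 0.048667°; total 42.0486667
  N → positive
  Longitude: 7 + 2.37/60 = 7.0395000
  hemisphere W, so the sign is −
Point 2:
  Lat: 3.559′ = 0.059317°; total 24.0593167
  hemisphere S, so the sign is −
  Lon: 10.477′ = 0.174617°; total 147.1746167
  hemisphere W, so the sign is −
Point 3:
  Lat: 31.102′ = 0.518367°; total 46.5183667
  N → positive
  Lon: 178 + 49.3881/60 = 178.8231350
  hemisphere W, so the sign is −
Point 4:
  φ: 17 + 44/60 + 20.48/3600 = 17.7390222
  N → positive
  Longitude: 33′ + 29.6″ = 33.49333′; 0 + 33.49333/60 = 0.5582222
  W ⇒ negate
Point 5:
  Lat: split at 2 digits → 66° and 39.335′; 66 + 39.335/60 = 66.6555833
  N ⇒ keep positive
  Lon: split at 3 digits → 177° and 29.7833′; 177 + 29.7833/60 = 177.4963883
  W ⇒ negate
Point 6:
  φ: 57.192′ = 0.953200°; total 7.9532000
  N → positive
  λ: 41.87′ = 0.697833°; total 65.6978333
  W → negative

1. 42.048667, -7.039500
2. -24.059317, -147.174617
3. 46.518367, -178.823135
4. 17.739022, -0.558222
5. 66.655583, -177.496388
6. 7.953200, -65.697833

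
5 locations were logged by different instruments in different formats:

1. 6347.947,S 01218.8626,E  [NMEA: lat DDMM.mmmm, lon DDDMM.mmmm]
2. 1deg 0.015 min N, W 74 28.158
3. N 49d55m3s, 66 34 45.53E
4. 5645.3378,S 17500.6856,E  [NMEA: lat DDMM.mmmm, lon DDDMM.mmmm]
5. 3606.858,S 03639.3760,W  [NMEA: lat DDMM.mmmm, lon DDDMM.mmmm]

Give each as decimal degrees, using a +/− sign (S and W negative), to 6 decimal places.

Point 1:
  Latitude: split at 2 digits → 63° and 47.947′; 63 + 47.947/60 = 63.7991167
  S ⇒ negate
  Lon: split at 3 digits → 012° and 18.8626′; 12 + 18.8626/60 = 12.3143767
  E → positive
Point 2:
  Latitude: 1 + 0.015/60 = 1.0002500
  N ⇒ keep positive
  λ: 74 + 28.158/60 = 74.4693000
  W → negative
Point 3:
  Lat: 49 + 55/60 + 3/3600 = 49.9175000
  N → positive
  Longitude: 34′ + 45.53″ = 34.75883′; 66 + 34.75883/60 = 66.5793139
  E → positive
Point 4:
  Lat: degrees = first 2 digits = 56, minutes = 45.3378; 56 + 45.3378/60 = 56.7556300
  S → negative
  λ: degrees = first 3 digits = 175, minutes = 0.6856; 175 + 0.6856/60 = 175.0114267
  E ⇒ keep positive
Point 5:
  φ: split at 2 digits → 36° and 6.858′; 36 + 6.858/60 = 36.1143000
  S ⇒ negate
  Lon: degrees = first 3 digits = 36, minutes = 39.376; 36 + 39.376/60 = 36.6562667
  W ⇒ negate

1. -63.799117, 12.314377
2. 1.000250, -74.469300
3. 49.917500, 66.579314
4. -56.755630, 175.011427
5. -36.114300, -36.656267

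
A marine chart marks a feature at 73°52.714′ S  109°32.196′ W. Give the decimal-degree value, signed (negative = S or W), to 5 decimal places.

-73.87857, -109.53660

Lat: 52.714′ = 0.878567°; total 73.878567
S → negative
Lon: 109 + 32.196/60 = 109.536600
W → negative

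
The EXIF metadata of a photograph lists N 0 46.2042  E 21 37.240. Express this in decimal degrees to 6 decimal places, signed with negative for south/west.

0.770070, 21.620667

Lat: 0 + 46.2042/60 = 0.7700700
N ⇒ keep positive
λ: 37.24′ = 0.620667°; total 21.6206667
E → positive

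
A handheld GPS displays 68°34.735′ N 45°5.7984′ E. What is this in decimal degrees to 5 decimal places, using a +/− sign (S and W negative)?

Lat: 34.735′ = 0.578917°; total 68.578917
N → positive
Longitude: 45 + 5.7984/60 = 45.096640
E → positive

68.57892, 45.09664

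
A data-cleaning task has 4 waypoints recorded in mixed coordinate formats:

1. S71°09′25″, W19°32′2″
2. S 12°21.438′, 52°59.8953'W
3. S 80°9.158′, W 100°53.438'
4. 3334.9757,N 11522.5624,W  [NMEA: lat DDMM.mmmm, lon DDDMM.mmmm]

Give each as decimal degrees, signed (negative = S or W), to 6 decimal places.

Point 1:
  Lat: 9′ + 25″ = 9.41667′; 71 + 9.41667/60 = 71.1569444
  S ⇒ negate
  Longitude: 32′ + 2″ = 32.03333′; 19 + 32.03333/60 = 19.5338889
  hemisphere W, so the sign is −
Point 2:
  φ: 21.438′ = 0.357300°; total 12.3573000
  hemisphere S, so the sign is −
  λ: 52 + 59.8953/60 = 52.9982550
  W → negative
Point 3:
  Lat: 80 + 9.158/60 = 80.1526333
  S → negative
  Lon: 100 + 53.438/60 = 100.8906333
  W → negative
Point 4:
  Lat: degrees = first 2 digits = 33, minutes = 34.9757; 33 + 34.9757/60 = 33.5829283
  N → positive
  Lon: degrees = first 3 digits = 115, minutes = 22.5624; 115 + 22.5624/60 = 115.3760400
  hemisphere W, so the sign is −

1. -71.156944, -19.533889
2. -12.357300, -52.998255
3. -80.152633, -100.890633
4. 33.582928, -115.376040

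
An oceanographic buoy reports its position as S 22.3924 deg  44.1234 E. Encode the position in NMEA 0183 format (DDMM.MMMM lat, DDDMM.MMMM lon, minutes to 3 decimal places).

Lat: fractional part 0.392400 → 23.54400 minutes
Lon: minutes = (44.123400 − 44) × 60 = 7.40400

2223.544,S / 04407.404,E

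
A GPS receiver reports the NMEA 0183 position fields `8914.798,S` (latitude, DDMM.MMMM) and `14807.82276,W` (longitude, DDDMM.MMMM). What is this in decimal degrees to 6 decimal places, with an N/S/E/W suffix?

89.246633° S, 148.130379° W

φ: split at 2 digits → 89° and 14.798′; 89 + 14.798/60 = 89.2466333
Longitude: degrees = first 3 digits = 148, minutes = 7.82276; 148 + 7.82276/60 = 148.1303793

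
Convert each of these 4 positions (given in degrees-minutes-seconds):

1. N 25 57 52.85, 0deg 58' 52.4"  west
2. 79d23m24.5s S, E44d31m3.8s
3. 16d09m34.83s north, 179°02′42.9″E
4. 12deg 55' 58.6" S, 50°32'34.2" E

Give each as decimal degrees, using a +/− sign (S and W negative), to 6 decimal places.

1. 25.964681, -0.981222
2. -79.390139, 44.517722
3. 16.159675, 179.045250
4. -12.932944, 50.542833

Point 1:
  Lat: 57′ + 52.85″ = 57.88083′; 25 + 57.88083/60 = 25.9646806
  N → positive
  λ: 0° + 58/60 + 52.4/3600 = 0 + 0.966667 + 0.014556 = 0.9812222
  W → negative
Point 2:
  φ: 79 + 23/60 + 24.5/3600 = 79.3901389
  S → negative
  λ: 31′ + 3.8″ = 31.06333′; 44 + 31.06333/60 = 44.5177222
  E → positive
Point 3:
  Lat: 9′ + 34.83″ = 9.58050′; 16 + 9.58050/60 = 16.1596750
  N → positive
  Lon: 179° + 2/60 + 42.9/3600 = 179 + 0.033333 + 0.011917 = 179.0452500
  E → positive
Point 4:
  Latitude: 12° + 55/60 + 58.6/3600 = 12 + 0.916667 + 0.016278 = 12.9329444
  hemisphere S, so the sign is −
  λ: 32′ + 34.2″ = 32.57000′; 50 + 32.57000/60 = 50.5428333
  E ⇒ keep positive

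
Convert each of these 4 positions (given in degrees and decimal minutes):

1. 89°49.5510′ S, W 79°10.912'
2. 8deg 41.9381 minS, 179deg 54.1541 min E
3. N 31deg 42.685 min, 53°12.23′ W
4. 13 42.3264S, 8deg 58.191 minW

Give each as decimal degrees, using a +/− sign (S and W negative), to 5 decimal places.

Point 1:
  Lat: 89 + 49.551/60 = 89.825850
  S ⇒ negate
  λ: 79 + 10.912/60 = 79.181867
  W → negative
Point 2:
  Latitude: 8 + 41.9381/60 = 8.698968
  hemisphere S, so the sign is −
  λ: 179 + 54.1541/60 = 179.902568
  E → positive
Point 3:
  Latitude: 42.685′ = 0.711417°; total 31.711417
  N ⇒ keep positive
  λ: 53 + 12.23/60 = 53.203833
  hemisphere W, so the sign is −
Point 4:
  φ: 13 + 42.3264/60 = 13.705440
  S → negative
  Lon: 58.191′ = 0.969850°; total 8.969850
  hemisphere W, so the sign is −

1. -89.82585, -79.18187
2. -8.69897, 179.90257
3. 31.71142, -53.20383
4. -13.70544, -8.96985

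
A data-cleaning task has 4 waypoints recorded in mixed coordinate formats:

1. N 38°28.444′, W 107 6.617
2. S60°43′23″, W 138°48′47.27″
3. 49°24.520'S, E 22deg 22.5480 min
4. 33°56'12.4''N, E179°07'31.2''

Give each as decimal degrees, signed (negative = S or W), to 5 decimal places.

1. 38.47407, -107.11028
2. -60.72306, -138.81313
3. -49.40867, 22.37580
4. 33.93678, 179.12533

Point 1:
  Latitude: 38 + 28.444/60 = 38.474067
  N ⇒ keep positive
  λ: 6.617′ = 0.110283°; total 107.110283
  hemisphere W, so the sign is −
Point 2:
  φ: 43′ + 23″ = 43.38333′; 60 + 43.38333/60 = 60.723056
  hemisphere S, so the sign is −
  λ: 48′ + 47.27″ = 48.78783′; 138 + 48.78783/60 = 138.813131
  hemisphere W, so the sign is −
Point 3:
  Lat: 49 + 24.52/60 = 49.408667
  S → negative
  Longitude: 22 + 22.548/60 = 22.375800
  E → positive
Point 4:
  φ: 33 + 56/60 + 12.4/3600 = 33.936778
  N → positive
  Longitude: 7′ + 31.2″ = 7.52000′; 179 + 7.52000/60 = 179.125333
  E ⇒ keep positive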